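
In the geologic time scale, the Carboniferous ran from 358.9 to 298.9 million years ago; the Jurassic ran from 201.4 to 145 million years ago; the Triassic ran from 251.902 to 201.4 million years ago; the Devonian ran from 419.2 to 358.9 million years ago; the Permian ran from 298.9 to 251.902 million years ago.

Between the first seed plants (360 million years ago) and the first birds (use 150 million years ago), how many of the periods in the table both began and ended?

3

The older date is 360 Ma and the younger is 150 Ma.
Periods with start < 360 and end > 150 Ma: Carboniferous (358.9–298.9), Permian (298.9–251.902), Triassic (251.902–201.4).
That is 3 complete periods.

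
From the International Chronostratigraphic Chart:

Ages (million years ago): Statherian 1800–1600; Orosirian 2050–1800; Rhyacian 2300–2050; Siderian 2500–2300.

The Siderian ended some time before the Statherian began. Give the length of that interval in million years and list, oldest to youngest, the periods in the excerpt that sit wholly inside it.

The Siderian closes at 2300 Ma and the Statherian opens at 1800 Ma, so the interval is 2300 − 1800 = 500 Myr.
A period fits inside if it starts at or after 2300 Ma and ends at or before 1800 Ma; oldest first that gives Rhyacian, Orosirian.

500 million years; Rhyacian, Orosirian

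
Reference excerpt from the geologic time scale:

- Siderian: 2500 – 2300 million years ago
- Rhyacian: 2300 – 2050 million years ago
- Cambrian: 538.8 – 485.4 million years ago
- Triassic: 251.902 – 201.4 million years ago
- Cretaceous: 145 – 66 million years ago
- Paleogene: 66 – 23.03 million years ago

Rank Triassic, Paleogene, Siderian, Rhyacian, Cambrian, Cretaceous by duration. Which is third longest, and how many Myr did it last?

Start − end for each: Triassic 251.902 − 201.4 = 50.502; Paleogene 66 − 23.03 = 42.97; Siderian 2500 − 2300 = 200; Rhyacian 2300 − 2050 = 250; Cambrian 538.8 − 485.4 = 53.4; Cretaceous 145 − 66 = 79.
Ranking these from longest: Rhyacian > Siderian > Cretaceous > Cambrian > Triassic > Paleogene.
Position 3 in that ranking is Cretaceous, which lasted 79 Myr.

Cretaceous, 79 million years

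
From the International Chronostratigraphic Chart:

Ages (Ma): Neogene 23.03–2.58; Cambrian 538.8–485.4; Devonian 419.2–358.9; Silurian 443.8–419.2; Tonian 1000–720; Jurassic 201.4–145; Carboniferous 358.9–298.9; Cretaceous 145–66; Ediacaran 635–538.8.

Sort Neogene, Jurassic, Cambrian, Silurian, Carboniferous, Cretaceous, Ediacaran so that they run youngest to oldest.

The oldest of these is Ediacaran (starts 635 Ma) and the youngest is Neogene (ends 2.58 Ma).
In between, by decreasing start age: Cambrian (538.8), Silurian (443.8), Carboniferous (358.9), Jurassic (201.4), Cretaceous (145).
Listing youngest first means reversing that sequence.

Neogene, Cretaceous, Jurassic, Carboniferous, Silurian, Cambrian, Ediacaran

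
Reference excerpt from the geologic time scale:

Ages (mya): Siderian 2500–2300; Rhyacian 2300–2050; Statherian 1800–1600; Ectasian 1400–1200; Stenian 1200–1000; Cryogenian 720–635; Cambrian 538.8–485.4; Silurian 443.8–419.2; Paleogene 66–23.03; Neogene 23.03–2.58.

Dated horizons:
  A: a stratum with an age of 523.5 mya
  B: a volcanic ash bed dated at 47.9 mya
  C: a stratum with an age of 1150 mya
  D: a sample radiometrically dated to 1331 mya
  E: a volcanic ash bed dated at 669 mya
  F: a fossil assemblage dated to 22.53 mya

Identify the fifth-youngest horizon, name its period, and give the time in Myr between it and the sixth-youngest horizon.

Smaller Ma means younger, so youngest first: F 22.53 < B 47.9 < A 523.5 < E 669 < C 1150 < D 1331.
Counting 5 along gives C (1150 Ma); the excerpt puts that inside the Stenian, 1200–1000 Ma.
Next in line is D (1331 Ma), and 1331 − 1150 = 181 Myr.

C, in the Stenian; 181 million years to D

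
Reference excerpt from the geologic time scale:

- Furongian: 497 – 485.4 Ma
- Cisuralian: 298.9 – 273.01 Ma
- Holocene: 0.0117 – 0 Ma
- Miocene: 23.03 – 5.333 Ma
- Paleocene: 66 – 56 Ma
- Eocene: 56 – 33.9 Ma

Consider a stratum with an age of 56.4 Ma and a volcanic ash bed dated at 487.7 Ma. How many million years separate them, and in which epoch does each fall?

Elapsed time: 487.7 − 56.4 = 431.3 Myr.
56.4 Ma lies within 66–56 Ma: Paleocene.
487.7 Ma lies within 497–485.4 Ma: Furongian.

431.3 million years apart; the first in the Paleocene, the second in the Furongian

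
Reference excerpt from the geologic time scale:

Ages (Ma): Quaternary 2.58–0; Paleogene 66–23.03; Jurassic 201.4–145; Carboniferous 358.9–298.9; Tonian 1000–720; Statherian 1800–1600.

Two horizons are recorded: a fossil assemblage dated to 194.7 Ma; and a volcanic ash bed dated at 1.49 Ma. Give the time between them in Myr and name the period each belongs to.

193.21 million years apart; the first in the Jurassic, the second in the Quaternary

Elapsed time: 194.7 − 1.49 = 193.21 Myr.
194.7 Ma lies within 201.4–145 Ma: Jurassic.
1.49 Ma lies within 2.58–0 Ma: Quaternary.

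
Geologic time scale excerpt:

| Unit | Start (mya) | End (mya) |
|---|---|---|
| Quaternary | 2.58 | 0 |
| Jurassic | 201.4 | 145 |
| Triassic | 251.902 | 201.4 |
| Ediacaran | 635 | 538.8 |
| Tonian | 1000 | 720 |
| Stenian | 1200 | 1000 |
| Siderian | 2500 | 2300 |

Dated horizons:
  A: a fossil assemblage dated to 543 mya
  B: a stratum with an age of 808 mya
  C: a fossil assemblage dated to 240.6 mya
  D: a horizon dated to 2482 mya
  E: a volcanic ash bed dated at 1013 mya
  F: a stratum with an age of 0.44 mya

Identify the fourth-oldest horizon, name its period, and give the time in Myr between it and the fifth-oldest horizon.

Sorted oldest-first by Ma: D (2482), E (1013), B (808), A (543), C (240.6), F (0.44).
The fourth oldest is A at 543 Ma, which lies in 635–538.8 Ma: the Ediacaran.
The fifth oldest is C at 240.6 Ma; separation = |543 − 240.6| = 302.4 Myr.

A, in the Ediacaran; 302.4 million years to C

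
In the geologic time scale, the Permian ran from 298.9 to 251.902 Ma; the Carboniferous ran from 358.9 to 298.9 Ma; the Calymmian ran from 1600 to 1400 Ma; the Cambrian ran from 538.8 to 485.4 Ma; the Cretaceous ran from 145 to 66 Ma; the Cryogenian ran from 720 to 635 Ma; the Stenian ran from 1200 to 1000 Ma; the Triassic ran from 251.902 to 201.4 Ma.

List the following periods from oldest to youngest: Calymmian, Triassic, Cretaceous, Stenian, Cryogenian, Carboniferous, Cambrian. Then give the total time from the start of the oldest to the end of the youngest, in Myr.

Calymmian, Stenian, Cryogenian, Cambrian, Carboniferous, Triassic, Cretaceous; total span 1534 Myr

From the excerpt: Calymmian 1600–1400; Triassic 251.902–201.4; Cretaceous 145–66; Stenian 1200–1000; Cryogenian 720–635; Carboniferous 358.9–298.9; Cambrian 538.8–485.4 (Ma).
Larger Ma is earlier, so the oldest is Calymmian and the youngest is Cretaceous; oldest to youngest: Calymmian, Stenian, Cryogenian, Cambrian, Carboniferous, Triassic, Cretaceous.
Oldest start 1600 minus youngest end 66 gives 1534 Myr overall.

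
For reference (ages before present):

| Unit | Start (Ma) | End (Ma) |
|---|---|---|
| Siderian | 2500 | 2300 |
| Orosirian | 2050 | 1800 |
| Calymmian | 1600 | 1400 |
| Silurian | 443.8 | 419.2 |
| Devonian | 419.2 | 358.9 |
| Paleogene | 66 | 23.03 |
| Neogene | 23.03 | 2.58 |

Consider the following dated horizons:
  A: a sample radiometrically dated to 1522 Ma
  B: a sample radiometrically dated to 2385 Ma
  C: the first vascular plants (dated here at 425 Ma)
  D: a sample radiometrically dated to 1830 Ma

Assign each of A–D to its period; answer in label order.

A — Calymmian; B — Siderian; C — Silurian; D — Orosirian

A: 1522 Ma lies in 1600–1400 Ma, so Calymmian.
B: 2385 Ma lies in 2500–2300 Ma, so Siderian.
C: 425 Ma lies in 443.8–419.2 Ma, so Silurian.
D: 1830 Ma lies in 2050–1800 Ma, so Orosirian.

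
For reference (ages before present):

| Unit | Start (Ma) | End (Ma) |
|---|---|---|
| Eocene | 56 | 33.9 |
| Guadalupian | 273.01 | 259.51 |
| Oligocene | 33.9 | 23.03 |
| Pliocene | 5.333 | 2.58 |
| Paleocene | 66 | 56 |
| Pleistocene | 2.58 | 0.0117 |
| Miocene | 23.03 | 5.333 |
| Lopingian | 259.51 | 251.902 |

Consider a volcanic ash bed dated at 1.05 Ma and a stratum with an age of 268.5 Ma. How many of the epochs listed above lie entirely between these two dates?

6

268.5 Ma sits inside the Guadalupian (273.01–259.51) and 1.05 Ma inside the Pleistocene (2.58–0.0117); neither of those is wholly between the two dates.
The listed epochs lying completely between them are Lopingian, Paleocene, Eocene, Oligocene, Miocene, Pliocene — 6 in all.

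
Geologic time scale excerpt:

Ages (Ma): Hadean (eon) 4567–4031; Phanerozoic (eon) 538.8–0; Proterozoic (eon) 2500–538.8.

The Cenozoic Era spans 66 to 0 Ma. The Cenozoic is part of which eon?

The Cenozoic (66–0 Ma) lies entirely within 538.8–0 Ma, the Phanerozoic Eon.

Phanerozoic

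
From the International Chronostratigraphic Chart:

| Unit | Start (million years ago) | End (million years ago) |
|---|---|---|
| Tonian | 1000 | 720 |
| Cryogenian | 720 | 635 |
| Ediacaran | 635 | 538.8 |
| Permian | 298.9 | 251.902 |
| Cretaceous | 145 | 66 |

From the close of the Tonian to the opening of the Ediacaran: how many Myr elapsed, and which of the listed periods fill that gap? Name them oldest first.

The Tonian closes at 720 Ma and the Ediacaran opens at 635 Ma, so the interval is 720 − 635 = 85 Myr.
A period fits inside if it starts at or after 720 Ma and ends at or before 635 Ma; oldest first that gives Cryogenian.

85 million years; Cryogenian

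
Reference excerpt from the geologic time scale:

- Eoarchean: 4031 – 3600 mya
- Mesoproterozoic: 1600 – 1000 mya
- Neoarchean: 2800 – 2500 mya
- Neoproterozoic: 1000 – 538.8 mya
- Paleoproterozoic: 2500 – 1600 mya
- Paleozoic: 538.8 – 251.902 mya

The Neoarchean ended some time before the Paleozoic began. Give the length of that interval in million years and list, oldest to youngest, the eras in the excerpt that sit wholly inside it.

1961.2 million years; Paleoproterozoic, Mesoproterozoic, Neoproterozoic

The Neoarchean closes at 2500 Ma and the Paleozoic opens at 538.8 Ma, so the interval is 2500 − 538.8 = 1961.2 Myr.
An era fits inside if it starts at or after 2500 Ma and ends at or before 538.8 Ma; oldest first that gives Paleoproterozoic, Mesoproterozoic, Neoproterozoic.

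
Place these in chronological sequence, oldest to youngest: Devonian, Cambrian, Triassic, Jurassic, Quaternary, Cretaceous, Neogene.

Group by era (each group listed oldest first) — Paleozoic: Cambrian, Devonian; Mesozoic: Triassic, Jurassic, Cretaceous; Cenozoic: Neogene, Quaternary. The eras run Paleozoic → Mesozoic → Cenozoic. Concatenating the groups in that era order gives oldest to youngest directly.

Cambrian → Devonian → Triassic → Jurassic → Cretaceous → Neogene → Quaternary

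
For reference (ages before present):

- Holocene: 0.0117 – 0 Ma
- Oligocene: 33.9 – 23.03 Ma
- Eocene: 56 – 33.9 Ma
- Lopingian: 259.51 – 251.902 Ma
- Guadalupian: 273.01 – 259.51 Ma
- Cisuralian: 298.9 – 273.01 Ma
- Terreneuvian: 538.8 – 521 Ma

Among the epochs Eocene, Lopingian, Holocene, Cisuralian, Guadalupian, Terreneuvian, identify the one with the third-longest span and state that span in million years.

Start − end for each: Eocene 56 − 33.9 = 22.1; Lopingian 259.51 − 251.902 = 7.608; Holocene 0.0117 − 0 = 0.0117; Cisuralian 298.9 − 273.01 = 25.89; Guadalupian 273.01 − 259.51 = 13.5; Terreneuvian 538.8 − 521 = 17.8.
Ranking these from longest: Cisuralian > Eocene > Terreneuvian > Guadalupian > Lopingian > Holocene.
Position 3 in that ranking is Terreneuvian, which lasted 17.8 Myr.

Terreneuvian, 17.8 million years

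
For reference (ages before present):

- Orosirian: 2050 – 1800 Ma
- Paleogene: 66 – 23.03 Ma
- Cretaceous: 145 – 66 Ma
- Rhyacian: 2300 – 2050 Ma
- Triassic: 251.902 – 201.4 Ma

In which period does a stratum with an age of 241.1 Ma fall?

Triassic

241.1 Ma lies between 251.902 and 201.4 Ma, so it falls in the Triassic.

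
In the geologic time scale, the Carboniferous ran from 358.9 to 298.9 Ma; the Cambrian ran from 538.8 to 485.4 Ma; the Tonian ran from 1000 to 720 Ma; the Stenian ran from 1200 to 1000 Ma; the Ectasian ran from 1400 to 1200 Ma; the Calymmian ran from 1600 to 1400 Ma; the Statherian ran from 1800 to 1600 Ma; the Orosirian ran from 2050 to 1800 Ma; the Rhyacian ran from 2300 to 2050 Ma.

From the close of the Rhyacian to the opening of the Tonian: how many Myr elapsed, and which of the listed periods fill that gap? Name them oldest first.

1050 million years; Orosirian, Statherian, Calymmian, Ectasian, Stenian

End of Rhyacian = 2050 Ma; start of Tonian = 1000 Ma.
Gap = 2050 − 1000 = 1050 Myr.
Periods wholly inside 2050–1000 Ma: Orosirian (2050–1800), Statherian (1800–1600), Calymmian (1600–1400), Ectasian (1400–1200), Stenian (1200–1000).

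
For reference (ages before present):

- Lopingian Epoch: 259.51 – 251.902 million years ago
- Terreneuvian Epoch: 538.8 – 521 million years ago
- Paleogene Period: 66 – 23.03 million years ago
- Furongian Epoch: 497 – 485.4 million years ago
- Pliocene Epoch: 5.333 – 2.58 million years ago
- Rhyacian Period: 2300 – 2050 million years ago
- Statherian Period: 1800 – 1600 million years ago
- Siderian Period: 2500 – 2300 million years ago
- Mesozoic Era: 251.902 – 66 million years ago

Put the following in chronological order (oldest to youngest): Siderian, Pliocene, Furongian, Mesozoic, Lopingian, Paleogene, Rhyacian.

Siderian, Rhyacian, Furongian, Lopingian, Mesozoic, Paleogene, Pliocene

Read off each span (Ma): Siderian 2500–2300; Pliocene 5.333–2.58; Furongian 497–485.4; Mesozoic 251.902–66; Lopingian 259.51–251.902; Paleogene 66–23.03; Rhyacian 2300–2050.
Larger Ma is older, so oldest→youngest is Siderian, Rhyacian, Furongian, Lopingian, Mesozoic, Paleogene, Pliocene.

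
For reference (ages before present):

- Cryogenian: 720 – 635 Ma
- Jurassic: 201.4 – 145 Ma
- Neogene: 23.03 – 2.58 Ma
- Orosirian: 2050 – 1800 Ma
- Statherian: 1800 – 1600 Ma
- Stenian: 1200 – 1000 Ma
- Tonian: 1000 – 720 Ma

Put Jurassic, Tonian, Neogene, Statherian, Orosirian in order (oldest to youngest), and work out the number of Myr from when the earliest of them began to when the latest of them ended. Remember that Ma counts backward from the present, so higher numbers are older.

From the excerpt: Jurassic 201.4–145; Tonian 1000–720; Neogene 23.03–2.58; Statherian 1800–1600; Orosirian 2050–1800 (Ma).
Larger Ma is earlier, so the oldest is Orosirian and the youngest is Neogene; oldest to youngest: Orosirian, Statherian, Tonian, Jurassic, Neogene.
Oldest start 2050 minus youngest end 2.58 gives 2047.42 Myr overall.

Orosirian → Statherian → Tonian → Jurassic → Neogene; total span 2047.42 Myr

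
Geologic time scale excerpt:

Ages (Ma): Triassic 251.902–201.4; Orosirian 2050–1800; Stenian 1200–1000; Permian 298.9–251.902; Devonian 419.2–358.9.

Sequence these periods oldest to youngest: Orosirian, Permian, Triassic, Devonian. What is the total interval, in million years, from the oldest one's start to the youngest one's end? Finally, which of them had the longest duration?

Orosirian, Devonian, Permian, Triassic; total span 1848.6 Myr; longest is Orosirian

Start ages (Ma): Orosirian 2050, Devonian 419.2, Permian 298.9, Triassic 251.902.
Ordered oldest to youngest: Orosirian, Devonian, Permian, Triassic.
Span = 2050 − 201.4 = 1848.6 Myr.
Durations: Devonian 60.3, Triassic 50.502, Orosirian 250, Permian 46.998 → longest is Orosirian (250 Myr).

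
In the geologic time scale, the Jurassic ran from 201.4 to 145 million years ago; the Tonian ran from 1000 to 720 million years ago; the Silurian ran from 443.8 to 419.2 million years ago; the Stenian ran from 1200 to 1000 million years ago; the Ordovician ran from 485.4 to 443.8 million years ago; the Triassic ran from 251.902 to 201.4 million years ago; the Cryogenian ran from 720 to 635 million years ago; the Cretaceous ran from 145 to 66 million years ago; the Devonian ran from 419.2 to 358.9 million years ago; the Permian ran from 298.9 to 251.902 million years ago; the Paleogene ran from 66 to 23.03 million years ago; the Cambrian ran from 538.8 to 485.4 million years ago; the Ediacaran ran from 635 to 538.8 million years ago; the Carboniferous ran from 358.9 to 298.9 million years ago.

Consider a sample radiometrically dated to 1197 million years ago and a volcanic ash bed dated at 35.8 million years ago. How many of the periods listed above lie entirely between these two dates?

12

1197 Ma sits inside the Stenian (1200–1000) and 35.8 Ma inside the Paleogene (66–23.03); neither of those is wholly between the two dates.
The listed periods lying completely between them are Tonian, Cryogenian, Ediacaran, Cambrian, Ordovician, Silurian, Devonian, Carboniferous, Permian, Triassic, Jurassic, Cretaceous — 12 in all.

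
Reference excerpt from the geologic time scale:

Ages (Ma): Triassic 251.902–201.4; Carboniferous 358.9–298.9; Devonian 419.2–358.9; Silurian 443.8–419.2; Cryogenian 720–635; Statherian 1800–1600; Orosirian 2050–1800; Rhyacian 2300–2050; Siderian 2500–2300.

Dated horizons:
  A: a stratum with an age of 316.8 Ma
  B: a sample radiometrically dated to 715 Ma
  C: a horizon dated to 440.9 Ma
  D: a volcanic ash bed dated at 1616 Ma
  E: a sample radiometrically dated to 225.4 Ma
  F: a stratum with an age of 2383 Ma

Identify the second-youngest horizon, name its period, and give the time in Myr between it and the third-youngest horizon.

Smaller Ma means younger, so youngest first: E 225.4 < A 316.8 < C 440.9 < B 715 < D 1616 < F 2383.
Counting 2 along gives A (316.8 Ma); the excerpt puts that inside the Carboniferous, 358.9–298.9 Ma.
Next in line is C (440.9 Ma), and 440.9 − 316.8 = 124.1 Myr.

A, in the Carboniferous; 124.1 million years to C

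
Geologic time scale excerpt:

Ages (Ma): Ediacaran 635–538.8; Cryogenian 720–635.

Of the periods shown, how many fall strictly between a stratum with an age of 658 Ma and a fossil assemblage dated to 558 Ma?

0

Checking each listed span, none has both start < 658 Ma and end > 558 Ma — every period straddles one of the two dates or lies outside them — so the count is 0.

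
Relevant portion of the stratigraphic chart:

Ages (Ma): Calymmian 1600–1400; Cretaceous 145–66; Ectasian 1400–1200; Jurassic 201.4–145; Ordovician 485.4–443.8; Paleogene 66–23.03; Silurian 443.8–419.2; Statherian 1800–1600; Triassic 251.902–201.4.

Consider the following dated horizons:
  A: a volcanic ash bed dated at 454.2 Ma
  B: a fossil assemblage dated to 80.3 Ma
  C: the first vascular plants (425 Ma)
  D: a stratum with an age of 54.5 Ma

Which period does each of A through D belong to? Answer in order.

A: 454.2 Ma lies in 485.4–443.8 Ma, so Ordovician.
B: 80.3 Ma lies in 145–66 Ma, so Cretaceous.
C: 425 Ma lies in 443.8–419.2 Ma, so Silurian.
D: 54.5 Ma lies in 66–23.03 Ma, so Paleogene.

A — Ordovician; B — Cretaceous; C — Silurian; D — Paleogene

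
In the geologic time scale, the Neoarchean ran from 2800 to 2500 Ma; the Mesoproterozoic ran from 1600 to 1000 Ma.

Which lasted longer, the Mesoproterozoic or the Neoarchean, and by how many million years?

Mesoproterozoic, by 300 million years

Mesoproterozoic: 1600 − 1000 = 600 Myr.
Neoarchean: 2800 − 2500 = 300 Myr.
Difference: 600 − 300 = 300 Myr, so the Mesoproterozoic was longer.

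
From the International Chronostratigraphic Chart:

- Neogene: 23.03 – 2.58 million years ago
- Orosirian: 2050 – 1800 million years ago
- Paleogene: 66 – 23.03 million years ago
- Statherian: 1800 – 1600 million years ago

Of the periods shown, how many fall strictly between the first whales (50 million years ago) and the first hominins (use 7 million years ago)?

0

The older date is 50 Ma and the younger is 7 Ma.
No period both begins after 50 Ma and ends before 7 Ma, so the count is 0.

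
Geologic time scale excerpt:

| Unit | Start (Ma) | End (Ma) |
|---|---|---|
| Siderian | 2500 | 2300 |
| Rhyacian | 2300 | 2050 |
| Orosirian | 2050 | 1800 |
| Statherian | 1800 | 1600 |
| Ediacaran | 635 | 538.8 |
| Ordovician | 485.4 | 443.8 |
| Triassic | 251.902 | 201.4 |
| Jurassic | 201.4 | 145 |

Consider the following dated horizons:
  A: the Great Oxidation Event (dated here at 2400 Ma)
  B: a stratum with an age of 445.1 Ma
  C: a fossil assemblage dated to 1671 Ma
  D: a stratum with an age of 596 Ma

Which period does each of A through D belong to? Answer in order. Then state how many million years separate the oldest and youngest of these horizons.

A: 2400 Ma lies in 2500–2300 Ma, so Siderian.
B: 445.1 Ma lies in 485.4–443.8 Ma, so Ordovician.
C: 1671 Ma lies in 1800–1600 Ma, so Statherian.
D: 596 Ma lies in 635–538.8 Ma, so Ediacaran.
Oldest = 2400 Ma, youngest = 445.1 Ma → span 1954.9 Myr.

A — Siderian; B — Ordovician; C — Statherian; D — Ediacaran; span 1954.9 million years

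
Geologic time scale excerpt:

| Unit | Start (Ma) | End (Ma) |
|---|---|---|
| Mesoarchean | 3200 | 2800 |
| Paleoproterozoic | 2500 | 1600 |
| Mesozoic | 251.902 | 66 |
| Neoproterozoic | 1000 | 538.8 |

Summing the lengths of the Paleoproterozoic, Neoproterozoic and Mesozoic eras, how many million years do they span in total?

Duration is start − end for each: (2500 − 1600) + (1000 − 538.8) + (251.902 − 66).
That is 900 + 461.2 + 185.902, which totals 1547.102 million years.

1547.102 million years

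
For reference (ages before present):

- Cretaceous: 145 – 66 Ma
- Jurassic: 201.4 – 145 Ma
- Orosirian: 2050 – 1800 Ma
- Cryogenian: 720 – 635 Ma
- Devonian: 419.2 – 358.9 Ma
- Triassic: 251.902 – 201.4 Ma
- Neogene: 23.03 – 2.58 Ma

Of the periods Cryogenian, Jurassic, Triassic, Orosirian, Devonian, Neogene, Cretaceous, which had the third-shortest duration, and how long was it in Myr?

Jurassic, 56.4 million years

Durations: Cryogenian 85; Jurassic 56.4; Triassic 50.502; Orosirian 250; Devonian 60.3; Neogene 20.45; Cretaceous 79 Myr.
Sorted shortest-first: Neogene (20.45), Triassic (50.502), Jurassic (56.4), Devonian (60.3), Cretaceous (79), Cryogenian (85), Orosirian (250).
The third shortest is Jurassic at 56.4 Myr.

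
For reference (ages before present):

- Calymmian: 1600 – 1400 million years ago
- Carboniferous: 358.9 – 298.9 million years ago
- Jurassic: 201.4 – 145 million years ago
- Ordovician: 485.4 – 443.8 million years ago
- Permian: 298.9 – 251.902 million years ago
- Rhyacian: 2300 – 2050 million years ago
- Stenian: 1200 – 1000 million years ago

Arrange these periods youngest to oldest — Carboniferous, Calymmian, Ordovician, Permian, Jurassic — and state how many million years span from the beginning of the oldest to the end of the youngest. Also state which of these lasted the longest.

Jurassic, Permian, Carboniferous, Ordovician, Calymmian; total span 1455 Myr; longest is Calymmian

From the excerpt: Carboniferous 358.9–298.9; Calymmian 1600–1400; Ordovician 485.4–443.8; Permian 298.9–251.902; Jurassic 201.4–145 (Ma).
Larger Ma is earlier, so the oldest is Calymmian and the youngest is Jurassic; youngest to oldest: Jurassic, Permian, Carboniferous, Ordovician, Calymmian.
Oldest start 1600 minus youngest end 145 gives 1455 Myr overall.
Individual lengths (start − end): Calymmian 200; Permian 46.998; Ordovician 41.6; Carboniferous 60; Jurassic 56.4. The largest is Calymmian at 200 Myr.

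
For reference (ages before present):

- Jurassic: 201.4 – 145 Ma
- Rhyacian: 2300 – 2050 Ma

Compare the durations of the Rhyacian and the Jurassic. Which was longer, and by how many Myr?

Rhyacian, by 193.6 million years

Rhyacian: 2300 − 2050 = 250 Myr.
Jurassic: 201.4 − 145 = 56.4 Myr.
Difference: 250 − 56.4 = 193.6 Myr, so the Rhyacian was longer.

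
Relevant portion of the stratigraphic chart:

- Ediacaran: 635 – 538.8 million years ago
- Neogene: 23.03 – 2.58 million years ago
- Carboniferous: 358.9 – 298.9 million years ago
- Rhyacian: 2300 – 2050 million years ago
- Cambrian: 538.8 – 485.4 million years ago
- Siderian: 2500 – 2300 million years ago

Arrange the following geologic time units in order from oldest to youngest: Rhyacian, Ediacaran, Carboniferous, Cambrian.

Rhyacian, Ediacaran, Cambrian, Carboniferous

Read off each span (Ma): Rhyacian 2300–2050; Ediacaran 635–538.8; Carboniferous 358.9–298.9; Cambrian 538.8–485.4.
Larger Ma is older, so oldest→youngest is Rhyacian, Ediacaran, Cambrian, Carboniferous.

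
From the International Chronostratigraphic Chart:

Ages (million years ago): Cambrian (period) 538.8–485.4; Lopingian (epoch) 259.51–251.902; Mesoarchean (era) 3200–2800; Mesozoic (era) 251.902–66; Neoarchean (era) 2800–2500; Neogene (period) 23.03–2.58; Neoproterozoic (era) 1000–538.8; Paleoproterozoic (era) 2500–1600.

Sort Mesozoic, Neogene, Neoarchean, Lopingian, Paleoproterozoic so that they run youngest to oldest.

Neogene → Mesozoic → Lopingian → Paleoproterozoic → Neoarchean

Read off each span (Ma): Mesozoic 251.902–66; Neogene 23.03–2.58; Neoarchean 2800–2500; Lopingian 259.51–251.902; Paleoproterozoic 2500–1600.
Larger Ma is older, so oldest→youngest is Neoarchean, Paleoproterozoic, Lopingian, Mesozoic, Neogene; reverse it for youngest→oldest.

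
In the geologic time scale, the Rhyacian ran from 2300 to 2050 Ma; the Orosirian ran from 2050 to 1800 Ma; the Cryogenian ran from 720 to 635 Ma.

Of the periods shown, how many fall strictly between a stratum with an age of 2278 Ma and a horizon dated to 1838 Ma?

0

Checking each listed span, none has both start < 2278 Ma and end > 1838 Ma — every period straddles one of the two dates or lies outside them — so the count is 0.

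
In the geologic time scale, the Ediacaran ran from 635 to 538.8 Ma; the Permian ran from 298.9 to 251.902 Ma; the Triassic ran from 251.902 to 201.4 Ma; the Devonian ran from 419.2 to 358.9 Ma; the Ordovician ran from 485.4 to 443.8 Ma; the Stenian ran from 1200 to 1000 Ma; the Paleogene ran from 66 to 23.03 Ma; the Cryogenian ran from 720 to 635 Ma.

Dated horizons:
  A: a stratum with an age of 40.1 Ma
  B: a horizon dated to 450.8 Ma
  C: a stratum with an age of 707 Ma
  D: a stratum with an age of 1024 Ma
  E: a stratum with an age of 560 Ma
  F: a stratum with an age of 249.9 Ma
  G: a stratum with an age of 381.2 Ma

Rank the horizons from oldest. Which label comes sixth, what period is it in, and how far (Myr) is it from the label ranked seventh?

Larger Ma means older, so oldest first: D 1024 > C 707 > E 560 > B 450.8 > G 381.2 > F 249.9 > A 40.1.
Counting 6 along gives F (249.9 Ma); the excerpt puts that inside the Triassic, 251.902–201.4 Ma.
Next in line is A (40.1 Ma), and 249.9 − 40.1 = 209.8 Myr.

F, in the Triassic; 209.8 million years to A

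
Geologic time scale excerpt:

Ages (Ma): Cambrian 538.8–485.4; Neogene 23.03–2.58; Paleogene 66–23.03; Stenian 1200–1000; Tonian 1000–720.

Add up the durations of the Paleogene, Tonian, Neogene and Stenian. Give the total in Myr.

Each duration: Paleogene = 42.97; Tonian = 280; Neogene = 20.45; Stenian = 200.
Sum: 42.97 + 280 + 20.45 + 200 = 543.42 Myr.

543.42 million years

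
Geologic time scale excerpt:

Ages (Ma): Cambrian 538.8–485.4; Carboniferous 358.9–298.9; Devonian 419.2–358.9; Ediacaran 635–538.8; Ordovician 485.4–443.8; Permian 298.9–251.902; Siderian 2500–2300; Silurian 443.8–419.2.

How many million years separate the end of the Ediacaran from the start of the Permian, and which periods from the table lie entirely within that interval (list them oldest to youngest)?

End of Ediacaran = 538.8 Ma; start of Permian = 298.9 Ma.
Gap = 538.8 − 298.9 = 239.9 Myr.
Periods wholly inside 538.8–298.9 Ma: Cambrian (538.8–485.4), Ordovician (485.4–443.8), Silurian (443.8–419.2), Devonian (419.2–358.9), Carboniferous (358.9–298.9).

239.9 million years; Cambrian, Ordovician, Silurian, Devonian, Carboniferous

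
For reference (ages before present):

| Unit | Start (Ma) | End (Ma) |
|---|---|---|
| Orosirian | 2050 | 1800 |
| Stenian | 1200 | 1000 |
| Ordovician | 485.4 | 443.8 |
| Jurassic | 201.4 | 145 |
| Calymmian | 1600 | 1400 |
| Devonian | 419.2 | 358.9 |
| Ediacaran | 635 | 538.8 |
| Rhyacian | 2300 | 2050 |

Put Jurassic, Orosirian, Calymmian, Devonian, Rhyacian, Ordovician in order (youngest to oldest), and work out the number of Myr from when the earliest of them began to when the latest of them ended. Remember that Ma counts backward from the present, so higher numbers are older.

Jurassic, Devonian, Ordovician, Calymmian, Orosirian, Rhyacian; total span 2155 Myr

Start ages (Ma): Rhyacian 2300, Orosirian 2050, Calymmian 1600, Ordovician 485.4, Devonian 419.2, Jurassic 201.4.
Ordered youngest to oldest: Jurassic, Devonian, Ordovician, Calymmian, Orosirian, Rhyacian.
Span = 2300 − 145 = 2155 Myr.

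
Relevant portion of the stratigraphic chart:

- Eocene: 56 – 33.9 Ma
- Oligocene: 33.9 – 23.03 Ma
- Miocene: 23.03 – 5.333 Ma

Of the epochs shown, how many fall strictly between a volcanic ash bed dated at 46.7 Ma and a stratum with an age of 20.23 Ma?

1

The older date is 46.7 Ma and the younger is 20.23 Ma.
Epochs with start < 46.7 and end > 20.23 Ma: Oligocene (33.9–23.03).
That is 1 complete epoch.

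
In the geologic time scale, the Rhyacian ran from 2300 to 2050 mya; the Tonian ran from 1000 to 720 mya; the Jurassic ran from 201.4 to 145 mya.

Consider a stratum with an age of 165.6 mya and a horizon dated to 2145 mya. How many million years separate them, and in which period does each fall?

Elapsed time: 2145 − 165.6 = 1979.4 Myr.
165.6 Ma lies within 201.4–145 Ma: Jurassic.
2145 Ma lies within 2300–2050 Ma: Rhyacian.

1979.4 million years apart; the first in the Jurassic, the second in the Rhyacian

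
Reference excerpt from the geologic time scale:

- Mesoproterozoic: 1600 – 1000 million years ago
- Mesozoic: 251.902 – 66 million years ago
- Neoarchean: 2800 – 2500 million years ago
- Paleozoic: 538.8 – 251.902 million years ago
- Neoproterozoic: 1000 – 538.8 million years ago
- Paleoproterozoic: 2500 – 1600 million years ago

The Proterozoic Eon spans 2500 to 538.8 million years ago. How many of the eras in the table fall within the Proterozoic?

Eras inside 2500–538.8 Ma: Paleoproterozoic, Mesoproterozoic, Neoproterozoic — 3 in total.

3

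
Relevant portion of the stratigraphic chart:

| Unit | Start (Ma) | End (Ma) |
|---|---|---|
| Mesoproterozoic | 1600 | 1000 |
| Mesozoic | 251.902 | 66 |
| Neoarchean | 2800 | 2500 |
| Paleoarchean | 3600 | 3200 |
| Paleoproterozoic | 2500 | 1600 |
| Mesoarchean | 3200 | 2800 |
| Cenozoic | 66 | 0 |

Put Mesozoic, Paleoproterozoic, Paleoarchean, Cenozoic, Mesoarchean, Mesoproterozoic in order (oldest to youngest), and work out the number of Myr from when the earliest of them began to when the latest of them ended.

Start ages (Ma): Paleoarchean 3600, Mesoarchean 3200, Paleoproterozoic 2500, Mesoproterozoic 1600, Mesozoic 251.902, Cenozoic 66.
Ordered oldest to youngest: Paleoarchean, Mesoarchean, Paleoproterozoic, Mesoproterozoic, Mesozoic, Cenozoic.
Span = 3600 − 0 = 3600 Myr.

Paleoarchean, Mesoarchean, Paleoproterozoic, Mesoproterozoic, Mesozoic, Cenozoic; total span 3600 Myr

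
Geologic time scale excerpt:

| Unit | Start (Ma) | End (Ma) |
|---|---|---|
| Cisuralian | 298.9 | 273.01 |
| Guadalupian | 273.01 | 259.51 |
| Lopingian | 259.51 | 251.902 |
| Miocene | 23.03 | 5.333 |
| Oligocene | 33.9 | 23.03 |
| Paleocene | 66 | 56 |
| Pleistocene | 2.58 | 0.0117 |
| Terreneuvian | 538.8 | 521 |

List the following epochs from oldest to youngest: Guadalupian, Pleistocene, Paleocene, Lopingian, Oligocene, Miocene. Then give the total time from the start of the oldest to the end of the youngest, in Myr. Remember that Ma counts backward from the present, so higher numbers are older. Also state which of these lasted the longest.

Start ages (Ma): Guadalupian 273.01, Lopingian 259.51, Paleocene 66, Oligocene 33.9, Miocene 23.03, Pleistocene 2.58.
Ordered oldest to youngest: Guadalupian, Lopingian, Paleocene, Oligocene, Miocene, Pleistocene.
Span = 273.01 − 0.0117 = 272.9983 Myr.
Durations: Pleistocene 2.5683, Miocene 17.697, Lopingian 7.608, Oligocene 10.87, Guadalupian 13.5, Paleocene 10 → longest is Miocene (17.697 Myr).

Guadalupian, Lopingian, Paleocene, Oligocene, Miocene, Pleistocene; total span 272.9983 Myr; longest is Miocene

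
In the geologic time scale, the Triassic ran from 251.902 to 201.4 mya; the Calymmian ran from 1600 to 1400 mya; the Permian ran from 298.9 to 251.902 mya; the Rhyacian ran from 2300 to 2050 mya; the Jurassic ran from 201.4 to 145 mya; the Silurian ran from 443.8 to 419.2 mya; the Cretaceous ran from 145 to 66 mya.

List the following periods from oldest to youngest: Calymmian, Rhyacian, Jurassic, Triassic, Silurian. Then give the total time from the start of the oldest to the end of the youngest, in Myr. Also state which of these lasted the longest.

From the excerpt: Calymmian 1600–1400; Rhyacian 2300–2050; Jurassic 201.4–145; Triassic 251.902–201.4; Silurian 443.8–419.2 (Ma).
Larger Ma is earlier, so the oldest is Rhyacian and the youngest is Jurassic; oldest to youngest: Rhyacian, Calymmian, Silurian, Triassic, Jurassic.
Oldest start 2300 minus youngest end 145 gives 2155 Myr overall.
Individual lengths (start − end): Jurassic 56.4; Silurian 24.6; Triassic 50.502; Calymmian 200; Rhyacian 250. The largest is Rhyacian at 250 Myr.

Rhyacian → Calymmian → Silurian → Triassic → Jurassic; total span 2155 Myr; longest is Rhyacian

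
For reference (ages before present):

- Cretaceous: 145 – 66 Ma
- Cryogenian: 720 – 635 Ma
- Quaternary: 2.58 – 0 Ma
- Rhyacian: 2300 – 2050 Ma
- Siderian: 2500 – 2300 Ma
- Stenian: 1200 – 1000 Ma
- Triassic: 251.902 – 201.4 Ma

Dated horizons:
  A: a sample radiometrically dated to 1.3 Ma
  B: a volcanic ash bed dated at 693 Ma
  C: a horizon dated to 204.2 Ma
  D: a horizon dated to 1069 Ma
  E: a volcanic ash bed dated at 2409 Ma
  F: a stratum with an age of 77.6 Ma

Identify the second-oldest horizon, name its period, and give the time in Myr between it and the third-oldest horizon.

Larger Ma means older, so oldest first: E 2409 > D 1069 > B 693 > C 204.2 > F 77.6 > A 1.3.
Counting 2 along gives D (1069 Ma); the excerpt puts that inside the Stenian, 1200–1000 Ma.
Next in line is B (693 Ma), and 1069 − 693 = 376 Myr.

D, in the Stenian; 376 million years to B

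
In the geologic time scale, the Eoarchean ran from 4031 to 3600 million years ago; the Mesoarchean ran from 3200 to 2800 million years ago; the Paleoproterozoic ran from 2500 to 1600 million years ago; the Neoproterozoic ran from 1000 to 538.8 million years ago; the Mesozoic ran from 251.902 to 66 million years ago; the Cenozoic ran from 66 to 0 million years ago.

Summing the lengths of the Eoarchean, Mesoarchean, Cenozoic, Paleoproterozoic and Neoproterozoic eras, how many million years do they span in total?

2258.2 million years

Each duration: Eoarchean = 431; Mesoarchean = 400; Cenozoic = 66; Paleoproterozoic = 900; Neoproterozoic = 461.2.
Sum: 431 + 400 + 66 + 900 + 461.2 = 2258.2 Myr.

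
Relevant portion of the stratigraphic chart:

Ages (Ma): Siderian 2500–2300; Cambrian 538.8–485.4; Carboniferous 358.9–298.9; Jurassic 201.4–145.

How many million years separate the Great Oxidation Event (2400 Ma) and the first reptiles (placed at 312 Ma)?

2400 − 312 = 2088 million years.

2088 million years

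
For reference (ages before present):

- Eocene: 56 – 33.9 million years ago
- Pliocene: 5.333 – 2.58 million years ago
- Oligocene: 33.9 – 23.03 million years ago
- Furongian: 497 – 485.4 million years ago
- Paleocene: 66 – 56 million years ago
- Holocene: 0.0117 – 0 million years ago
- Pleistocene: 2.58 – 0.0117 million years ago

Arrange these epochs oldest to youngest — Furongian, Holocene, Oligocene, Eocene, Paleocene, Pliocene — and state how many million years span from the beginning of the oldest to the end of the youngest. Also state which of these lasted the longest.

Furongian, Paleocene, Eocene, Oligocene, Pliocene, Holocene; total span 497 Myr; longest is Eocene

Start ages (Ma): Furongian 497, Paleocene 66, Eocene 56, Oligocene 33.9, Pliocene 5.333, Holocene 0.0117.
Ordered oldest to youngest: Furongian, Paleocene, Eocene, Oligocene, Pliocene, Holocene.
Span = 497 − 0 = 497 Myr.
Durations: Furongian 11.6, Oligocene 10.87, Eocene 22.1, Paleocene 10, Pliocene 2.753, Holocene 0.0117 → longest is Eocene (22.1 Myr).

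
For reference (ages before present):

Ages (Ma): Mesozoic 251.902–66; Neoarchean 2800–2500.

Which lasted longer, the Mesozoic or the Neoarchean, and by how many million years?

Neoarchean, by 114.098 million years

Mesozoic: 251.902 − 66 = 185.902 Myr.
Neoarchean: 2800 − 2500 = 300 Myr.
Difference: 300 − 185.902 = 114.098 Myr, so the Neoarchean was longer.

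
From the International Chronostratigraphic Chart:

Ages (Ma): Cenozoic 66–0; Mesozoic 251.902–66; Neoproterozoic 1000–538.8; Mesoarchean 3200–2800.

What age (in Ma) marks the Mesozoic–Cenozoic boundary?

The Mesozoic ends and the Cenozoic begins at 66 Ma.

66 Ma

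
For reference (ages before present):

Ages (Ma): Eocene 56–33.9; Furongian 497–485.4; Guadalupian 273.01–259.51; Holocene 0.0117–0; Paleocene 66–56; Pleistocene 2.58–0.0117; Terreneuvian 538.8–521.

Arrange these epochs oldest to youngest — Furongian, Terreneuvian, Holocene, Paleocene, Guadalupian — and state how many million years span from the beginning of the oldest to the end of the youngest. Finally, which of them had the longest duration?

Start ages (Ma): Terreneuvian 538.8, Furongian 497, Guadalupian 273.01, Paleocene 66, Holocene 0.0117.
Ordered oldest to youngest: Terreneuvian, Furongian, Guadalupian, Paleocene, Holocene.
Span = 538.8 − 0 = 538.8 Myr.
Durations: Paleocene 10, Guadalupian 13.5, Furongian 11.6, Terreneuvian 17.8, Holocene 0.0117 → longest is Terreneuvian (17.8 Myr).

Terreneuvian, Furongian, Guadalupian, Paleocene, Holocene; total span 538.8 Myr; longest is Terreneuvian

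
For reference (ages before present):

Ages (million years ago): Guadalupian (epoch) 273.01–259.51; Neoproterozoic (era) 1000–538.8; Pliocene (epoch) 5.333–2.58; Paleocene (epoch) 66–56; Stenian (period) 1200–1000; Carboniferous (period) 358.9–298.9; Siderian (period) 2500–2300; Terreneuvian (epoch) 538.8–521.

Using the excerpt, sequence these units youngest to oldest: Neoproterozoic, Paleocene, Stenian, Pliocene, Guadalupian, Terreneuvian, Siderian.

Sorting by start age (ascending Ma, since larger Ma = older): Pliocene start 5.333, Paleocene start 66, Guadalupian start 273.01, Terreneuvian start 538.8, Neoproterozoic start 1000, Stenian start 1200, Siderian start 2500.

Pliocene, Paleocene, Guadalupian, Terreneuvian, Neoproterozoic, Stenian, Siderian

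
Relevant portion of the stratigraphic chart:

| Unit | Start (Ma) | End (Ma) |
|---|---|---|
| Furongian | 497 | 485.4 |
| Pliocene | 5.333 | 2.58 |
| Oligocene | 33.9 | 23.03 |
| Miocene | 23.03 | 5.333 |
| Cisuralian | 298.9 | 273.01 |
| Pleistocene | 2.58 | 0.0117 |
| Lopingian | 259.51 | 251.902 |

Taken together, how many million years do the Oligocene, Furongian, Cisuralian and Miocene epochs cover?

Each duration: Oligocene = 10.87; Furongian = 11.6; Cisuralian = 25.89; Miocene = 17.697.
Sum: 10.87 + 11.6 + 25.89 + 17.697 = 66.057 Myr.

66.057 million years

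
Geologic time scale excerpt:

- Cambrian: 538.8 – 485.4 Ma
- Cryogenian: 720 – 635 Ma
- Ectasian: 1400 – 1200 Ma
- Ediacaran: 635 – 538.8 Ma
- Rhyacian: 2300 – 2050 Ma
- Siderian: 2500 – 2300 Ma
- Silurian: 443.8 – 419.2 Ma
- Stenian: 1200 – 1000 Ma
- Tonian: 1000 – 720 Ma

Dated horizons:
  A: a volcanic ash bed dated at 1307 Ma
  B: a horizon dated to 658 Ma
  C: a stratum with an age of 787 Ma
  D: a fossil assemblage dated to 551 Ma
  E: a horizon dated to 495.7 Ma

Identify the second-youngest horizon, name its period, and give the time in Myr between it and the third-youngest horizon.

Smaller Ma means younger, so youngest first: E 495.7 < D 551 < B 658 < C 787 < A 1307.
Counting 2 along gives D (551 Ma); the excerpt puts that inside the Ediacaran, 635–538.8 Ma.
Next in line is B (658 Ma), and 658 − 551 = 107 Myr.

D, in the Ediacaran; 107 million years to B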